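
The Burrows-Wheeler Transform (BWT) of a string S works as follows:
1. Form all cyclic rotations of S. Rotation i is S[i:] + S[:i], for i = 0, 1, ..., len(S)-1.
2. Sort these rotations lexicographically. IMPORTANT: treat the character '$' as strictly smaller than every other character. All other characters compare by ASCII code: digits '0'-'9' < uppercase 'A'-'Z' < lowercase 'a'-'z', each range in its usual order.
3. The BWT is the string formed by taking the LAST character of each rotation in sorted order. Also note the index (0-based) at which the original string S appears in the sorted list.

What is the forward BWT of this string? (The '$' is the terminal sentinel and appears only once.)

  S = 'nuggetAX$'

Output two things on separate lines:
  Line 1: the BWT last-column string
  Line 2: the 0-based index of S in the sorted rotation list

All 9 rotations (rotation i = S[i:]+S[:i]):
  rot[0] = nuggetAX$
  rot[1] = uggetAX$n
  rot[2] = ggetAX$nu
  rot[3] = getAX$nug
  rot[4] = etAX$nugg
  rot[5] = tAX$nugge
  rot[6] = AX$nugget
  rot[7] = X$nuggetA
  rot[8] = $nuggetAX
Sorted (with $ < everything):
  sorted[0] = $nuggetAX  (last char: 'X')
  sorted[1] = AX$nugget  (last char: 't')
  sorted[2] = X$nuggetA  (last char: 'A')
  sorted[3] = etAX$nugg  (last char: 'g')
  sorted[4] = getAX$nug  (last char: 'g')
  sorted[5] = ggetAX$nu  (last char: 'u')
  sorted[6] = nuggetAX$  (last char: '$')
  sorted[7] = tAX$nugge  (last char: 'e')
  sorted[8] = uggetAX$n  (last char: 'n')
Last column: XtAggu$en
Original string S is at sorted index 6

Answer: XtAggu$en
6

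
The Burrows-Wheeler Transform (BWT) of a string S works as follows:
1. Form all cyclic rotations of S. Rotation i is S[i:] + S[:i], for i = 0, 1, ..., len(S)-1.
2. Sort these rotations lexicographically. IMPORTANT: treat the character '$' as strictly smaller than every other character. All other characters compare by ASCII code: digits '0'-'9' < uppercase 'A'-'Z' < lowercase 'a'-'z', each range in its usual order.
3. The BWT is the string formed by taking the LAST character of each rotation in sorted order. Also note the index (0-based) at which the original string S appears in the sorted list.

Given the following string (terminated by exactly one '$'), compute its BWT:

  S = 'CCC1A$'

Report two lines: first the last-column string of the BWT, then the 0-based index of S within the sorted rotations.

Answer: AC1CC$
5

Derivation:
All 6 rotations (rotation i = S[i:]+S[:i]):
  rot[0] = CCC1A$
  rot[1] = CC1A$C
  rot[2] = C1A$CC
  rot[3] = 1A$CCC
  rot[4] = A$CCC1
  rot[5] = $CCC1A
Sorted (with $ < everything):
  sorted[0] = $CCC1A  (last char: 'A')
  sorted[1] = 1A$CCC  (last char: 'C')
  sorted[2] = A$CCC1  (last char: '1')
  sorted[3] = C1A$CC  (last char: 'C')
  sorted[4] = CC1A$C  (last char: 'C')
  sorted[5] = CCC1A$  (last char: '$')
Last column: AC1CC$
Original string S is at sorted index 5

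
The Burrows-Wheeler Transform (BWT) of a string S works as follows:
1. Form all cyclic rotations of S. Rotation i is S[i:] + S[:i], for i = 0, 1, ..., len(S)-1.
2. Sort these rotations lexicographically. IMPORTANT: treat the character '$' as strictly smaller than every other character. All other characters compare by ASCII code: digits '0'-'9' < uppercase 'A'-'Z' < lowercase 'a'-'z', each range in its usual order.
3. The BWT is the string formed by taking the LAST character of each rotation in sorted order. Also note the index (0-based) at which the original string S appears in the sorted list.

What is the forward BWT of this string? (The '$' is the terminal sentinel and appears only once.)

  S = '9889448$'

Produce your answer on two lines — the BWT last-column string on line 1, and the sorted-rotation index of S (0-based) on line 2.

All 8 rotations (rotation i = S[i:]+S[:i]):
  rot[0] = 9889448$
  rot[1] = 889448$9
  rot[2] = 89448$98
  rot[3] = 9448$988
  rot[4] = 448$9889
  rot[5] = 48$98894
  rot[6] = 8$988944
  rot[7] = $9889448
Sorted (with $ < everything):
  sorted[0] = $9889448  (last char: '8')
  sorted[1] = 448$9889  (last char: '9')
  sorted[2] = 48$98894  (last char: '4')
  sorted[3] = 8$988944  (last char: '4')
  sorted[4] = 889448$9  (last char: '9')
  sorted[5] = 89448$98  (last char: '8')
  sorted[6] = 9448$988  (last char: '8')
  sorted[7] = 9889448$  (last char: '$')
Last column: 8944988$
Original string S is at sorted index 7

Answer: 8944988$
7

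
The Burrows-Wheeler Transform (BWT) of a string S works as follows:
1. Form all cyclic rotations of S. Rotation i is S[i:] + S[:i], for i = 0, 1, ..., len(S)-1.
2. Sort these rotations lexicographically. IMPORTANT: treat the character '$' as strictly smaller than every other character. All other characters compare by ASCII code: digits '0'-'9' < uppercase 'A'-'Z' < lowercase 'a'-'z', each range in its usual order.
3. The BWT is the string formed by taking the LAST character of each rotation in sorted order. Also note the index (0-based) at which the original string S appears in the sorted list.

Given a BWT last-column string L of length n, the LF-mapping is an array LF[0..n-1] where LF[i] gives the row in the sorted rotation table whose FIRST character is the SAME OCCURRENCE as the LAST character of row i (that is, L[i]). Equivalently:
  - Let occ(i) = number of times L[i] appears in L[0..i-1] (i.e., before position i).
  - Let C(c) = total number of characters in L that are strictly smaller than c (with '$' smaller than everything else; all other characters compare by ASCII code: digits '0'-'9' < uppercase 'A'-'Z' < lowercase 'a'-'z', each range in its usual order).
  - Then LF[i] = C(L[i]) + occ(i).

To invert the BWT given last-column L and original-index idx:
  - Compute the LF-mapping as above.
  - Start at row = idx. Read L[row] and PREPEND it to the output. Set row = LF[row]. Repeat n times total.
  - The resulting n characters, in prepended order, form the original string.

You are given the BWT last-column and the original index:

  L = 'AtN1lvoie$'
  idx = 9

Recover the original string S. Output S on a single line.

Answer: violet1NA$

Derivation:
LF mapping: 2 8 3 1 6 9 7 5 4 0
Walk LF starting at row 9, prepending L[row]:
  step 1: row=9, L[9]='$', prepend. Next row=LF[9]=0
  step 2: row=0, L[0]='A', prepend. Next row=LF[0]=2
  step 3: row=2, L[2]='N', prepend. Next row=LF[2]=3
  step 4: row=3, L[3]='1', prepend. Next row=LF[3]=1
  step 5: row=1, L[1]='t', prepend. Next row=LF[1]=8
  step 6: row=8, L[8]='e', prepend. Next row=LF[8]=4
  step 7: row=4, L[4]='l', prepend. Next row=LF[4]=6
  step 8: row=6, L[6]='o', prepend. Next row=LF[6]=7
  step 9: row=7, L[7]='i', prepend. Next row=LF[7]=5
  step 10: row=5, L[5]='v', prepend. Next row=LF[5]=9
Reversed output: violet1NA$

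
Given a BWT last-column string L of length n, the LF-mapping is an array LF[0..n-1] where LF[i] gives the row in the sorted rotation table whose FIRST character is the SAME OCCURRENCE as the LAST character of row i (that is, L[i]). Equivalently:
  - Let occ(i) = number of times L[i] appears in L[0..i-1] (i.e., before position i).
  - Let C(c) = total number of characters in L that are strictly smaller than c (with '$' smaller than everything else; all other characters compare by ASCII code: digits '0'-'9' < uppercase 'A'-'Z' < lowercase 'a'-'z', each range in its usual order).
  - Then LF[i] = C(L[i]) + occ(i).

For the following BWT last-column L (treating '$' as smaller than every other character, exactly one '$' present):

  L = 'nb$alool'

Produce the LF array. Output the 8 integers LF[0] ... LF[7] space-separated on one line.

Char counts: '$':1, 'a':1, 'b':1, 'l':2, 'n':1, 'o':2
C (first-col start): C('$')=0, C('a')=1, C('b')=2, C('l')=3, C('n')=5, C('o')=6
L[0]='n': occ=0, LF[0]=C('n')+0=5+0=5
L[1]='b': occ=0, LF[1]=C('b')+0=2+0=2
L[2]='$': occ=0, LF[2]=C('$')+0=0+0=0
L[3]='a': occ=0, LF[3]=C('a')+0=1+0=1
L[4]='l': occ=0, LF[4]=C('l')+0=3+0=3
L[5]='o': occ=0, LF[5]=C('o')+0=6+0=6
L[6]='o': occ=1, LF[6]=C('o')+1=6+1=7
L[7]='l': occ=1, LF[7]=C('l')+1=3+1=4

Answer: 5 2 0 1 3 6 7 4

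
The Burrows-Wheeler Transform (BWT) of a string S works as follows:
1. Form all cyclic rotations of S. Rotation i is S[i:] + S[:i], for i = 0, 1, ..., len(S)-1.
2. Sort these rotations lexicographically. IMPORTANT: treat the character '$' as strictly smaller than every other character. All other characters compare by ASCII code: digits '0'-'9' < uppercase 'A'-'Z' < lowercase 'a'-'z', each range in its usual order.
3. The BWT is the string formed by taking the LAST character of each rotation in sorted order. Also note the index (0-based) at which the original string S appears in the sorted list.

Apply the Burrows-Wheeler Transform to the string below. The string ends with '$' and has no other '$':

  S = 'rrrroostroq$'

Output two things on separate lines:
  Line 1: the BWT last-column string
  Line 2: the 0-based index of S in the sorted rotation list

Answer: qrroortrr$os
9

Derivation:
All 12 rotations (rotation i = S[i:]+S[:i]):
  rot[0] = rrrroostroq$
  rot[1] = rrroostroq$r
  rot[2] = rroostroq$rr
  rot[3] = roostroq$rrr
  rot[4] = oostroq$rrrr
  rot[5] = ostroq$rrrro
  rot[6] = stroq$rrrroo
  rot[7] = troq$rrrroos
  rot[8] = roq$rrrroost
  rot[9] = oq$rrrroostr
  rot[10] = q$rrrroostro
  rot[11] = $rrrroostroq
Sorted (with $ < everything):
  sorted[0] = $rrrroostroq  (last char: 'q')
  sorted[1] = oostroq$rrrr  (last char: 'r')
  sorted[2] = oq$rrrroostr  (last char: 'r')
  sorted[3] = ostroq$rrrro  (last char: 'o')
  sorted[4] = q$rrrroostro  (last char: 'o')
  sorted[5] = roostroq$rrr  (last char: 'r')
  sorted[6] = roq$rrrroost  (last char: 't')
  sorted[7] = rroostroq$rr  (last char: 'r')
  sorted[8] = rrroostroq$r  (last char: 'r')
  sorted[9] = rrrroostroq$  (last char: '$')
  sorted[10] = stroq$rrrroo  (last char: 'o')
  sorted[11] = troq$rrrroos  (last char: 's')
Last column: qrroortrr$os
Original string S is at sorted index 9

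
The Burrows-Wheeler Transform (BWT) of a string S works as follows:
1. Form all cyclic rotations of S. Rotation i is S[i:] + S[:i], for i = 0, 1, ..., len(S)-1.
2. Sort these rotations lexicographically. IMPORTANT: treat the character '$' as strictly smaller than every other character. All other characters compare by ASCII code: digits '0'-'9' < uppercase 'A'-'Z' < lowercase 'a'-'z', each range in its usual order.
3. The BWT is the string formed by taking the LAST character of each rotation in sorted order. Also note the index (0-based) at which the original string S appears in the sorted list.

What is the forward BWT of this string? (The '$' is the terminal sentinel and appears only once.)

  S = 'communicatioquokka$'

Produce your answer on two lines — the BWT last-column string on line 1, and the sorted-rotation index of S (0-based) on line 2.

Answer: akci$ntkoomuucioamq
4

Derivation:
All 19 rotations (rotation i = S[i:]+S[:i]):
  rot[0] = communicatioquokka$
  rot[1] = ommunicatioquokka$c
  rot[2] = mmunicatioquokka$co
  rot[3] = municatioquokka$com
  rot[4] = unicatioquokka$comm
  rot[5] = nicatioquokka$commu
  rot[6] = icatioquokka$commun
  rot[7] = catioquokka$communi
  rot[8] = atioquokka$communic
  rot[9] = tioquokka$communica
  rot[10] = ioquokka$communicat
  rot[11] = oquokka$communicati
  rot[12] = quokka$communicatio
  rot[13] = uokka$communicatioq
  rot[14] = okka$communicatioqu
  rot[15] = kka$communicatioquo
  rot[16] = ka$communicatioquok
  rot[17] = a$communicatioquokk
  rot[18] = $communicatioquokka
Sorted (with $ < everything):
  sorted[0] = $communicatioquokka  (last char: 'a')
  sorted[1] = a$communicatioquokk  (last char: 'k')
  sorted[2] = atioquokka$communic  (last char: 'c')
  sorted[3] = catioquokka$communi  (last char: 'i')
  sorted[4] = communicatioquokka$  (last char: '$')
  sorted[5] = icatioquokka$commun  (last char: 'n')
  sorted[6] = ioquokka$communicat  (last char: 't')
  sorted[7] = ka$communicatioquok  (last char: 'k')
  sorted[8] = kka$communicatioquo  (last char: 'o')
  sorted[9] = mmunicatioquokka$co  (last char: 'o')
  sorted[10] = municatioquokka$com  (last char: 'm')
  sorted[11] = nicatioquokka$commu  (last char: 'u')
  sorted[12] = okka$communicatioqu  (last char: 'u')
  sorted[13] = ommunicatioquokka$c  (last char: 'c')
  sorted[14] = oquokka$communicati  (last char: 'i')
  sorted[15] = quokka$communicatio  (last char: 'o')
  sorted[16] = tioquokka$communica  (last char: 'a')
  sorted[17] = unicatioquokka$comm  (last char: 'm')
  sorted[18] = uokka$communicatioq  (last char: 'q')
Last column: akci$ntkoomuucioamq
Original string S is at sorted index 4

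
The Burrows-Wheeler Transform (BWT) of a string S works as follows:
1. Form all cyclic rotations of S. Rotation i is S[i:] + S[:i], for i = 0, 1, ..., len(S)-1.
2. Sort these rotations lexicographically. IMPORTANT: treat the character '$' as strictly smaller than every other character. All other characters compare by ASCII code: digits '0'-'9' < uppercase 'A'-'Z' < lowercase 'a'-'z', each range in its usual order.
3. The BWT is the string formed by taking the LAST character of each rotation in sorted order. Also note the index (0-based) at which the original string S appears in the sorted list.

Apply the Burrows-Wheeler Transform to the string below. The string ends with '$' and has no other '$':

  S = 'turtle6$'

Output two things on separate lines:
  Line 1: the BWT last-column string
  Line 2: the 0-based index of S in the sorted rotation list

Answer: 6eltur$t
6

Derivation:
All 8 rotations (rotation i = S[i:]+S[:i]):
  rot[0] = turtle6$
  rot[1] = urtle6$t
  rot[2] = rtle6$tu
  rot[3] = tle6$tur
  rot[4] = le6$turt
  rot[5] = e6$turtl
  rot[6] = 6$turtle
  rot[7] = $turtle6
Sorted (with $ < everything):
  sorted[0] = $turtle6  (last char: '6')
  sorted[1] = 6$turtle  (last char: 'e')
  sorted[2] = e6$turtl  (last char: 'l')
  sorted[3] = le6$turt  (last char: 't')
  sorted[4] = rtle6$tu  (last char: 'u')
  sorted[5] = tle6$tur  (last char: 'r')
  sorted[6] = turtle6$  (last char: '$')
  sorted[7] = urtle6$t  (last char: 't')
Last column: 6eltur$t
Original string S is at sorted index 6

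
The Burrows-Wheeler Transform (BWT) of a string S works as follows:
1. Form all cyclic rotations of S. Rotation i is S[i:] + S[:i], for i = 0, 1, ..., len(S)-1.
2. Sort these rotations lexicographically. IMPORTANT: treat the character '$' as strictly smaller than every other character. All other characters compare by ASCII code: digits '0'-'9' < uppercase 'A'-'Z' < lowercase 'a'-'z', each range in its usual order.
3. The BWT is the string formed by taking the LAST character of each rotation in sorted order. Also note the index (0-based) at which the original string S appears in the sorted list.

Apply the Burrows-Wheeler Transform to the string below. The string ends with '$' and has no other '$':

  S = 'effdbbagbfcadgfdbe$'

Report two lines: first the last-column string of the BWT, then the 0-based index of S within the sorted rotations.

Answer: ecbbddgfffab$bfgead
12

Derivation:
All 19 rotations (rotation i = S[i:]+S[:i]):
  rot[0] = effdbbagbfcadgfdbe$
  rot[1] = ffdbbagbfcadgfdbe$e
  rot[2] = fdbbagbfcadgfdbe$ef
  rot[3] = dbbagbfcadgfdbe$eff
  rot[4] = bbagbfcadgfdbe$effd
  rot[5] = bagbfcadgfdbe$effdb
  rot[6] = agbfcadgfdbe$effdbb
  rot[7] = gbfcadgfdbe$effdbba
  rot[8] = bfcadgfdbe$effdbbag
  rot[9] = fcadgfdbe$effdbbagb
  rot[10] = cadgfdbe$effdbbagbf
  rot[11] = adgfdbe$effdbbagbfc
  rot[12] = dgfdbe$effdbbagbfca
  rot[13] = gfdbe$effdbbagbfcad
  rot[14] = fdbe$effdbbagbfcadg
  rot[15] = dbe$effdbbagbfcadgf
  rot[16] = be$effdbbagbfcadgfd
  rot[17] = e$effdbbagbfcadgfdb
  rot[18] = $effdbbagbfcadgfdbe
Sorted (with $ < everything):
  sorted[0] = $effdbbagbfcadgfdbe  (last char: 'e')
  sorted[1] = adgfdbe$effdbbagbfc  (last char: 'c')
  sorted[2] = agbfcadgfdbe$effdbb  (last char: 'b')
  sorted[3] = bagbfcadgfdbe$effdb  (last char: 'b')
  sorted[4] = bbagbfcadgfdbe$effd  (last char: 'd')
  sorted[5] = be$effdbbagbfcadgfd  (last char: 'd')
  sorted[6] = bfcadgfdbe$effdbbag  (last char: 'g')
  sorted[7] = cadgfdbe$effdbbagbf  (last char: 'f')
  sorted[8] = dbbagbfcadgfdbe$eff  (last char: 'f')
  sorted[9] = dbe$effdbbagbfcadgf  (last char: 'f')
  sorted[10] = dgfdbe$effdbbagbfca  (last char: 'a')
  sorted[11] = e$effdbbagbfcadgfdb  (last char: 'b')
  sorted[12] = effdbbagbfcadgfdbe$  (last char: '$')
  sorted[13] = fcadgfdbe$effdbbagb  (last char: 'b')
  sorted[14] = fdbbagbfcadgfdbe$ef  (last char: 'f')
  sorted[15] = fdbe$effdbbagbfcadg  (last char: 'g')
  sorted[16] = ffdbbagbfcadgfdbe$e  (last char: 'e')
  sorted[17] = gbfcadgfdbe$effdbba  (last char: 'a')
  sorted[18] = gfdbe$effdbbagbfcad  (last char: 'd')
Last column: ecbbddgfffab$bfgead
Original string S is at sorted index 12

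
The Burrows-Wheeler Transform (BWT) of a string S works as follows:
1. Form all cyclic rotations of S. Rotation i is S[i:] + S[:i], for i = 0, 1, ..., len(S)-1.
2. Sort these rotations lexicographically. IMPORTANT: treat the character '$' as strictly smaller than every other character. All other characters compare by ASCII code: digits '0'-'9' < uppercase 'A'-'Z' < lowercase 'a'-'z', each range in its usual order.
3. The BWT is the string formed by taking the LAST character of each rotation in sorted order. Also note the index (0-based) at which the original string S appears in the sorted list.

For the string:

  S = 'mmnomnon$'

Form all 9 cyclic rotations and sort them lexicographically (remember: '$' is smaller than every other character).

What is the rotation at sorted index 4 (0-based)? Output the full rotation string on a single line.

All 9 rotations (rotation i = S[i:]+S[:i]):
  rot[0] = mmnomnon$
  rot[1] = mnomnon$m
  rot[2] = nomnon$mm
  rot[3] = omnon$mmn
  rot[4] = mnon$mmno
  rot[5] = non$mmnom
  rot[6] = on$mmnomn
  rot[7] = n$mmnomno
  rot[8] = $mmnomnon
Sorted (with $ < everything):
  sorted[0] = $mmnomnon
  sorted[1] = mmnomnon$
  sorted[2] = mnomnon$m
  sorted[3] = mnon$mmno
  sorted[4] = n$mmnomno
  sorted[5] = nomnon$mm
  sorted[6] = non$mmnom
  sorted[7] = omnon$mmn
  sorted[8] = on$mmnomn
sorted[4] = n$mmnomno

Answer: n$mmnomno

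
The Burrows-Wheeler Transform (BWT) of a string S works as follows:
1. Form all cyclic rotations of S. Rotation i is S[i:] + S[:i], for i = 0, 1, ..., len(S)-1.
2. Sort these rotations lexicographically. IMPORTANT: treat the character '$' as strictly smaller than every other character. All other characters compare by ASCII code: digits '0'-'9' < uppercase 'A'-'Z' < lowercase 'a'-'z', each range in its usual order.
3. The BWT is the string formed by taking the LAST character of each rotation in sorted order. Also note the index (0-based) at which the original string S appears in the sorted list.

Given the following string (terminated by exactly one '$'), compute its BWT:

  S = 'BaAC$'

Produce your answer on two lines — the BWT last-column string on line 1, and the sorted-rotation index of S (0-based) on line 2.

Answer: Ca$AB
2

Derivation:
All 5 rotations (rotation i = S[i:]+S[:i]):
  rot[0] = BaAC$
  rot[1] = aAC$B
  rot[2] = AC$Ba
  rot[3] = C$BaA
  rot[4] = $BaAC
Sorted (with $ < everything):
  sorted[0] = $BaAC  (last char: 'C')
  sorted[1] = AC$Ba  (last char: 'a')
  sorted[2] = BaAC$  (last char: '$')
  sorted[3] = C$BaA  (last char: 'A')
  sorted[4] = aAC$B  (last char: 'B')
Last column: Ca$AB
Original string S is at sorted index 2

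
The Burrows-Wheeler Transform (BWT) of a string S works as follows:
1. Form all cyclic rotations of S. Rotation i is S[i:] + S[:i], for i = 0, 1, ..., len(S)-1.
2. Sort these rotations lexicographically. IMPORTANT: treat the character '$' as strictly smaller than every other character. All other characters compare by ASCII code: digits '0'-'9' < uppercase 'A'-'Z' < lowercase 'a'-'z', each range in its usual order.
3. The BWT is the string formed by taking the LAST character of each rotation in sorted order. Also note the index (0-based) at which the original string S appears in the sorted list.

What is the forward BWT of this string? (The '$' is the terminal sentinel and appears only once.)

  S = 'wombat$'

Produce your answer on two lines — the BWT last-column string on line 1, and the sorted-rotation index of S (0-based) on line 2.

All 7 rotations (rotation i = S[i:]+S[:i]):
  rot[0] = wombat$
  rot[1] = ombat$w
  rot[2] = mbat$wo
  rot[3] = bat$wom
  rot[4] = at$womb
  rot[5] = t$womba
  rot[6] = $wombat
Sorted (with $ < everything):
  sorted[0] = $wombat  (last char: 't')
  sorted[1] = at$womb  (last char: 'b')
  sorted[2] = bat$wom  (last char: 'm')
  sorted[3] = mbat$wo  (last char: 'o')
  sorted[4] = ombat$w  (last char: 'w')
  sorted[5] = t$womba  (last char: 'a')
  sorted[6] = wombat$  (last char: '$')
Last column: tbmowa$
Original string S is at sorted index 6

Answer: tbmowa$
6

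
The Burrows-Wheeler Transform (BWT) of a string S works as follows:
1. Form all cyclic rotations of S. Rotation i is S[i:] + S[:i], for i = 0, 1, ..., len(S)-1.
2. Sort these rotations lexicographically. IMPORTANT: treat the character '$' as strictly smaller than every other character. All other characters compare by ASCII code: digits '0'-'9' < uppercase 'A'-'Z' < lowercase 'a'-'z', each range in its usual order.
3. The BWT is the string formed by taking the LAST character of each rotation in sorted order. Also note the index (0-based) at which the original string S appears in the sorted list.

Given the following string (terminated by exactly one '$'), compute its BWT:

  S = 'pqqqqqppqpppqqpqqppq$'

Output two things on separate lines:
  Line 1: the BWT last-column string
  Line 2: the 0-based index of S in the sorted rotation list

All 21 rotations (rotation i = S[i:]+S[:i]):
  rot[0] = pqqqqqppqpppqqpqqppq$
  rot[1] = qqqqqppqpppqqpqqppq$p
  rot[2] = qqqqppqpppqqpqqppq$pq
  rot[3] = qqqppqpppqqpqqppq$pqq
  rot[4] = qqppqpppqqpqqppq$pqqq
  rot[5] = qppqpppqqpqqppq$pqqqq
  rot[6] = ppqpppqqpqqppq$pqqqqq
  rot[7] = pqpppqqpqqppq$pqqqqqp
  rot[8] = qpppqqpqqppq$pqqqqqpp
  rot[9] = pppqqpqqppq$pqqqqqppq
  rot[10] = ppqqpqqppq$pqqqqqppqp
  rot[11] = pqqpqqppq$pqqqqqppqpp
  rot[12] = qqpqqppq$pqqqqqppqppp
  rot[13] = qpqqppq$pqqqqqppqpppq
  rot[14] = pqqppq$pqqqqqppqpppqq
  rot[15] = qqppq$pqqqqqppqpppqqp
  rot[16] = qppq$pqqqqqppqpppqqpq
  rot[17] = ppq$pqqqqqppqpppqqpqq
  rot[18] = pq$pqqqqqppqpppqqpqqp
  rot[19] = q$pqqqqqppqpppqqpqqpp
  rot[20] = $pqqqqqppqpppqqpqqppq
Sorted (with $ < everything):
  sorted[0] = $pqqqqqppqpppqqpqqppq  (last char: 'q')
  sorted[1] = pppqqpqqppq$pqqqqqppq  (last char: 'q')
  sorted[2] = ppq$pqqqqqppqpppqqpqq  (last char: 'q')
  sorted[3] = ppqpppqqpqqppq$pqqqqq  (last char: 'q')
  sorted[4] = ppqqpqqppq$pqqqqqppqp  (last char: 'p')
  sorted[5] = pq$pqqqqqppqpppqqpqqp  (last char: 'p')
  sorted[6] = pqpppqqpqqppq$pqqqqqp  (last char: 'p')
  sorted[7] = pqqppq$pqqqqqppqpppqq  (last char: 'q')
  sorted[8] = pqqpqqppq$pqqqqqppqpp  (last char: 'p')
  sorted[9] = pqqqqqppqpppqqpqqppq$  (last char: '$')
  sorted[10] = q$pqqqqqppqpppqqpqqpp  (last char: 'p')
  sorted[11] = qpppqqpqqppq$pqqqqqpp  (last char: 'p')
  sorted[12] = qppq$pqqqqqppqpppqqpq  (last char: 'q')
  sorted[13] = qppqpppqqpqqppq$pqqqq  (last char: 'q')
  sorted[14] = qpqqppq$pqqqqqppqpppq  (last char: 'q')
  sorted[15] = qqppq$pqqqqqppqpppqqp  (last char: 'p')
  sorted[16] = qqppqpppqqpqqppq$pqqq  (last char: 'q')
  sorted[17] = qqpqqppq$pqqqqqppqppp  (last char: 'p')
  sorted[18] = qqqppqpppqqpqqppq$pqq  (last char: 'q')
  sorted[19] = qqqqppqpppqqpqqppq$pq  (last char: 'q')
  sorted[20] = qqqqqppqpppqqpqqppq$p  (last char: 'p')
Last column: qqqqpppqp$ppqqqpqpqqp
Original string S is at sorted index 9

Answer: qqqqpppqp$ppqqqpqpqqp
9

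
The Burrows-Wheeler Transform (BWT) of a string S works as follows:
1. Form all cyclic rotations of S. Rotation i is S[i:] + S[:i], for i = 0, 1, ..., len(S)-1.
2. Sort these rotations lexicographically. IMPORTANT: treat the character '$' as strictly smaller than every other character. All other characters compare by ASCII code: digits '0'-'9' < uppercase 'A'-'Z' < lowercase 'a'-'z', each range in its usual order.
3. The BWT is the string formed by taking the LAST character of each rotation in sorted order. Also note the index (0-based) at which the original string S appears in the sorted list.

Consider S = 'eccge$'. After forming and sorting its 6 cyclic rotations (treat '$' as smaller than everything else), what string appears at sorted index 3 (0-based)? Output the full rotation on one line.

Answer: e$eccg

Derivation:
All 6 rotations (rotation i = S[i:]+S[:i]):
  rot[0] = eccge$
  rot[1] = ccge$e
  rot[2] = cge$ec
  rot[3] = ge$ecc
  rot[4] = e$eccg
  rot[5] = $eccge
Sorted (with $ < everything):
  sorted[0] = $eccge
  sorted[1] = ccge$e
  sorted[2] = cge$ec
  sorted[3] = e$eccg
  sorted[4] = eccge$
  sorted[5] = ge$ecc
sorted[3] = e$eccg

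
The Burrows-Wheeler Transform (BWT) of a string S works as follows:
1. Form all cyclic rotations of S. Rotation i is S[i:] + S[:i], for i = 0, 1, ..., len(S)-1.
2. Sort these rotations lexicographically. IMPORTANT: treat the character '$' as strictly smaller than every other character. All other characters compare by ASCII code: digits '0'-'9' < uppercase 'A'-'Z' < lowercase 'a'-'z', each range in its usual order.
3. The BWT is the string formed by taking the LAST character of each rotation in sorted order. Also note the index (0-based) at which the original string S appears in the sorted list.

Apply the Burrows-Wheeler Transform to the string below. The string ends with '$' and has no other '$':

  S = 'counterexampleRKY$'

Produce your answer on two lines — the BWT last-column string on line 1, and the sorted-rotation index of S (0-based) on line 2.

Answer: YReKx$ltrpaucmenoe
5

Derivation:
All 18 rotations (rotation i = S[i:]+S[:i]):
  rot[0] = counterexampleRKY$
  rot[1] = ounterexampleRKY$c
  rot[2] = unterexampleRKY$co
  rot[3] = nterexampleRKY$cou
  rot[4] = terexampleRKY$coun
  rot[5] = erexampleRKY$count
  rot[6] = rexampleRKY$counte
  rot[7] = exampleRKY$counter
  rot[8] = xampleRKY$countere
  rot[9] = ampleRKY$counterex
  rot[10] = mpleRKY$counterexa
  rot[11] = pleRKY$counterexam
  rot[12] = leRKY$counterexamp
  rot[13] = eRKY$counterexampl
  rot[14] = RKY$counterexample
  rot[15] = KY$counterexampleR
  rot[16] = Y$counterexampleRK
  rot[17] = $counterexampleRKY
Sorted (with $ < everything):
  sorted[0] = $counterexampleRKY  (last char: 'Y')
  sorted[1] = KY$counterexampleR  (last char: 'R')
  sorted[2] = RKY$counterexample  (last char: 'e')
  sorted[3] = Y$counterexampleRK  (last char: 'K')
  sorted[4] = ampleRKY$counterex  (last char: 'x')
  sorted[5] = counterexampleRKY$  (last char: '$')
  sorted[6] = eRKY$counterexampl  (last char: 'l')
  sorted[7] = erexampleRKY$count  (last char: 't')
  sorted[8] = exampleRKY$counter  (last char: 'r')
  sorted[9] = leRKY$counterexamp  (last char: 'p')
  sorted[10] = mpleRKY$counterexa  (last char: 'a')
  sorted[11] = nterexampleRKY$cou  (last char: 'u')
  sorted[12] = ounterexampleRKY$c  (last char: 'c')
  sorted[13] = pleRKY$counterexam  (last char: 'm')
  sorted[14] = rexampleRKY$counte  (last char: 'e')
  sorted[15] = terexampleRKY$coun  (last char: 'n')
  sorted[16] = unterexampleRKY$co  (last char: 'o')
  sorted[17] = xampleRKY$countere  (last char: 'e')
Last column: YReKx$ltrpaucmenoe
Original string S is at sorted index 5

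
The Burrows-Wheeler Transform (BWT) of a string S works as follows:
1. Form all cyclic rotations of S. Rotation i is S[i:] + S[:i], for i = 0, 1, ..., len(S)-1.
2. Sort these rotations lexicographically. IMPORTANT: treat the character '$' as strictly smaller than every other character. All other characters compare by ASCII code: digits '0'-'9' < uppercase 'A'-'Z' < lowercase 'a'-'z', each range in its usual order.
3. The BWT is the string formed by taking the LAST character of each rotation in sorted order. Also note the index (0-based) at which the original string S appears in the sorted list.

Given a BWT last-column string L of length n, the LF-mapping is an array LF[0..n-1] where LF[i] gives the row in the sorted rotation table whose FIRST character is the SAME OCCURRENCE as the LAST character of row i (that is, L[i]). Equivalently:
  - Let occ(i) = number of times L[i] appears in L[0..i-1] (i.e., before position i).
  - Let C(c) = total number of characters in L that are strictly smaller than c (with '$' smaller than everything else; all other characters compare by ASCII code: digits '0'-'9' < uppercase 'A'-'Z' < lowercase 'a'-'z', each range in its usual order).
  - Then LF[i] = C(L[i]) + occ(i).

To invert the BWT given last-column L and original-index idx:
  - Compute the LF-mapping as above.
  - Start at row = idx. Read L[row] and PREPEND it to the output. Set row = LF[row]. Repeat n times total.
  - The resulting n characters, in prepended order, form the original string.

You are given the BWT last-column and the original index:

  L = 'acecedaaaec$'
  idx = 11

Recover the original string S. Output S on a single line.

Answer: eeacaceadca$

Derivation:
LF mapping: 1 5 9 6 10 8 2 3 4 11 7 0
Walk LF starting at row 11, prepending L[row]:
  step 1: row=11, L[11]='$', prepend. Next row=LF[11]=0
  step 2: row=0, L[0]='a', prepend. Next row=LF[0]=1
  step 3: row=1, L[1]='c', prepend. Next row=LF[1]=5
  step 4: row=5, L[5]='d', prepend. Next row=LF[5]=8
  step 5: row=8, L[8]='a', prepend. Next row=LF[8]=4
  step 6: row=4, L[4]='e', prepend. Next row=LF[4]=10
  step 7: row=10, L[10]='c', prepend. Next row=LF[10]=7
  step 8: row=7, L[7]='a', prepend. Next row=LF[7]=3
  step 9: row=3, L[3]='c', prepend. Next row=LF[3]=6
  step 10: row=6, L[6]='a', prepend. Next row=LF[6]=2
  step 11: row=2, L[2]='e', prepend. Next row=LF[2]=9
  step 12: row=9, L[9]='e', prepend. Next row=LF[9]=11
Reversed output: eeacaceadca$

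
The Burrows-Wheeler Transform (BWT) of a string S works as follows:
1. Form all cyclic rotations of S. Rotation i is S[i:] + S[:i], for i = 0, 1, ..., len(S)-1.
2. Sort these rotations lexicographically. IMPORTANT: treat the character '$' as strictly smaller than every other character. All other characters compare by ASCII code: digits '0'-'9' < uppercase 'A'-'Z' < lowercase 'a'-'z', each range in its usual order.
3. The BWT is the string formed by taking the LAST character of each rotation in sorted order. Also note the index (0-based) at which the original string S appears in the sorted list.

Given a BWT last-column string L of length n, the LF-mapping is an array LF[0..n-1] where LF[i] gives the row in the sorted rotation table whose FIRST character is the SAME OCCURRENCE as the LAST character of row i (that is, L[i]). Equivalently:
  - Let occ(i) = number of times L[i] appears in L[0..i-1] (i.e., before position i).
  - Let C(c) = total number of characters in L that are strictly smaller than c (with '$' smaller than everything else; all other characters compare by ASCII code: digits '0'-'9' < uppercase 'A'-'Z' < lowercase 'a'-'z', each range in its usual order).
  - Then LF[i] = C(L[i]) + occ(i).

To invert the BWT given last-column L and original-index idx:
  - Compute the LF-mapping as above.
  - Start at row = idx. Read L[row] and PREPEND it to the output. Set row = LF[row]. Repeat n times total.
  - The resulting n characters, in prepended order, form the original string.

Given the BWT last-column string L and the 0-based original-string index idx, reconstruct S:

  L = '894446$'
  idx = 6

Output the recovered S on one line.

Answer: 944468$

Derivation:
LF mapping: 5 6 1 2 3 4 0
Walk LF starting at row 6, prepending L[row]:
  step 1: row=6, L[6]='$', prepend. Next row=LF[6]=0
  step 2: row=0, L[0]='8', prepend. Next row=LF[0]=5
  step 3: row=5, L[5]='6', prepend. Next row=LF[5]=4
  step 4: row=4, L[4]='4', prepend. Next row=LF[4]=3
  step 5: row=3, L[3]='4', prepend. Next row=LF[3]=2
  step 6: row=2, L[2]='4', prepend. Next row=LF[2]=1
  step 7: row=1, L[1]='9', prepend. Next row=LF[1]=6
Reversed output: 944468$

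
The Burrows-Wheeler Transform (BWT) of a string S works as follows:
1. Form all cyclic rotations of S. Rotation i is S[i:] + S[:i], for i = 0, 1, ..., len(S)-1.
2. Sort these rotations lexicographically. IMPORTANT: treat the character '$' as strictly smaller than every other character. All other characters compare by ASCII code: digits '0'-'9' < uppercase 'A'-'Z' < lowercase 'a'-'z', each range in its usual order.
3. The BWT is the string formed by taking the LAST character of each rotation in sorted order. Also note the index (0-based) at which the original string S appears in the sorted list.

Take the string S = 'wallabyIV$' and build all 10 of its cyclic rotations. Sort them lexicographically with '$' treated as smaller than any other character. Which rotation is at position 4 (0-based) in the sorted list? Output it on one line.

All 10 rotations (rotation i = S[i:]+S[:i]):
  rot[0] = wallabyIV$
  rot[1] = allabyIV$w
  rot[2] = llabyIV$wa
  rot[3] = labyIV$wal
  rot[4] = abyIV$wall
  rot[5] = byIV$walla
  rot[6] = yIV$wallab
  rot[7] = IV$wallaby
  rot[8] = V$wallabyI
  rot[9] = $wallabyIV
Sorted (with $ < everything):
  sorted[0] = $wallabyIV
  sorted[1] = IV$wallaby
  sorted[2] = V$wallabyI
  sorted[3] = abyIV$wall
  sorted[4] = allabyIV$w
  sorted[5] = byIV$walla
  sorted[6] = labyIV$wal
  sorted[7] = llabyIV$wa
  sorted[8] = wallabyIV$
  sorted[9] = yIV$wallab
sorted[4] = allabyIV$w

Answer: allabyIV$w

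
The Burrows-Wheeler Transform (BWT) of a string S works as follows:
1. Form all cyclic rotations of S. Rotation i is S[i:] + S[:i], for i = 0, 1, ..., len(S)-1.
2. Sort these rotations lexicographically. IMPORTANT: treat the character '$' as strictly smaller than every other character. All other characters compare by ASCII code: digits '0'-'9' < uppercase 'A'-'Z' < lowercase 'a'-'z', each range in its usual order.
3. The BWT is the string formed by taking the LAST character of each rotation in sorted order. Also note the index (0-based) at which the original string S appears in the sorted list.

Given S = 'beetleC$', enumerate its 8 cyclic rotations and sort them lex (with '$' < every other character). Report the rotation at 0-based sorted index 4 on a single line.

Answer: eetleC$b

Derivation:
All 8 rotations (rotation i = S[i:]+S[:i]):
  rot[0] = beetleC$
  rot[1] = eetleC$b
  rot[2] = etleC$be
  rot[3] = tleC$bee
  rot[4] = leC$beet
  rot[5] = eC$beetl
  rot[6] = C$beetle
  rot[7] = $beetleC
Sorted (with $ < everything):
  sorted[0] = $beetleC
  sorted[1] = C$beetle
  sorted[2] = beetleC$
  sorted[3] = eC$beetl
  sorted[4] = eetleC$b
  sorted[5] = etleC$be
  sorted[6] = leC$beet
  sorted[7] = tleC$bee
sorted[4] = eetleC$b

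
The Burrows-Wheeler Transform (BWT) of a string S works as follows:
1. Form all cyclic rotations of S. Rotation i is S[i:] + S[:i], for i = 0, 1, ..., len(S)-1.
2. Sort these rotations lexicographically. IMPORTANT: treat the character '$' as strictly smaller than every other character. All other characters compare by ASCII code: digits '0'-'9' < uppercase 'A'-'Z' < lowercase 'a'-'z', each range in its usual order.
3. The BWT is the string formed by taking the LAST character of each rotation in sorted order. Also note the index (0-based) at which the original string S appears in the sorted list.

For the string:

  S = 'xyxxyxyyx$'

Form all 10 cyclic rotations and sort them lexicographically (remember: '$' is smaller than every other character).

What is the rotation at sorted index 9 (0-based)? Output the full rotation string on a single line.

Answer: yyx$xyxxyx

Derivation:
All 10 rotations (rotation i = S[i:]+S[:i]):
  rot[0] = xyxxyxyyx$
  rot[1] = yxxyxyyx$x
  rot[2] = xxyxyyx$xy
  rot[3] = xyxyyx$xyx
  rot[4] = yxyyx$xyxx
  rot[5] = xyyx$xyxxy
  rot[6] = yyx$xyxxyx
  rot[7] = yx$xyxxyxy
  rot[8] = x$xyxxyxyy
  rot[9] = $xyxxyxyyx
Sorted (with $ < everything):
  sorted[0] = $xyxxyxyyx
  sorted[1] = x$xyxxyxyy
  sorted[2] = xxyxyyx$xy
  sorted[3] = xyxxyxyyx$
  sorted[4] = xyxyyx$xyx
  sorted[5] = xyyx$xyxxy
  sorted[6] = yx$xyxxyxy
  sorted[7] = yxxyxyyx$x
  sorted[8] = yxyyx$xyxx
  sorted[9] = yyx$xyxxyx
sorted[9] = yyx$xyxxyx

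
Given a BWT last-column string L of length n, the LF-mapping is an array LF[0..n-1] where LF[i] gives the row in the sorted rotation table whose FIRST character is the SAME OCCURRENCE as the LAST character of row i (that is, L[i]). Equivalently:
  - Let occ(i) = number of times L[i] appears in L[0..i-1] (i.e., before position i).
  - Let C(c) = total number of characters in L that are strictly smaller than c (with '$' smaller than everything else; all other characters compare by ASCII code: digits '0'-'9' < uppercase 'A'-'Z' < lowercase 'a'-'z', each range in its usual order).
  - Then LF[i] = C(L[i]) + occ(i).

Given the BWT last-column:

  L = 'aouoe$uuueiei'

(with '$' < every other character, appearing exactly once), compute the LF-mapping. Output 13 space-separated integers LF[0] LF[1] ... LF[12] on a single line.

Char counts: '$':1, 'a':1, 'e':3, 'i':2, 'o':2, 'u':4
C (first-col start): C('$')=0, C('a')=1, C('e')=2, C('i')=5, C('o')=7, C('u')=9
L[0]='a': occ=0, LF[0]=C('a')+0=1+0=1
L[1]='o': occ=0, LF[1]=C('o')+0=7+0=7
L[2]='u': occ=0, LF[2]=C('u')+0=9+0=9
L[3]='o': occ=1, LF[3]=C('o')+1=7+1=8
L[4]='e': occ=0, LF[4]=C('e')+0=2+0=2
L[5]='$': occ=0, LF[5]=C('$')+0=0+0=0
L[6]='u': occ=1, LF[6]=C('u')+1=9+1=10
L[7]='u': occ=2, LF[7]=C('u')+2=9+2=11
L[8]='u': occ=3, LF[8]=C('u')+3=9+3=12
L[9]='e': occ=1, LF[9]=C('e')+1=2+1=3
L[10]='i': occ=0, LF[10]=C('i')+0=5+0=5
L[11]='e': occ=2, LF[11]=C('e')+2=2+2=4
L[12]='i': occ=1, LF[12]=C('i')+1=5+1=6

Answer: 1 7 9 8 2 0 10 11 12 3 5 4 6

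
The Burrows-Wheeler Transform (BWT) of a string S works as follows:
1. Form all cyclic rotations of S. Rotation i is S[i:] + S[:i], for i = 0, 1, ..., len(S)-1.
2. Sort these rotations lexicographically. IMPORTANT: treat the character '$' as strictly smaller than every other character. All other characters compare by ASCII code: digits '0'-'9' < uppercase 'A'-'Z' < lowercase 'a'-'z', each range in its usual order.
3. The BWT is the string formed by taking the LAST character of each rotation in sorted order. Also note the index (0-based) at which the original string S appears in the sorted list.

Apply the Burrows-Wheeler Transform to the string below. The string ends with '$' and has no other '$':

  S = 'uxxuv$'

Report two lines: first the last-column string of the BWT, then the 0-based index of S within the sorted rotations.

All 6 rotations (rotation i = S[i:]+S[:i]):
  rot[0] = uxxuv$
  rot[1] = xxuv$u
  rot[2] = xuv$ux
  rot[3] = uv$uxx
  rot[4] = v$uxxu
  rot[5] = $uxxuv
Sorted (with $ < everything):
  sorted[0] = $uxxuv  (last char: 'v')
  sorted[1] = uv$uxx  (last char: 'x')
  sorted[2] = uxxuv$  (last char: '$')
  sorted[3] = v$uxxu  (last char: 'u')
  sorted[4] = xuv$ux  (last char: 'x')
  sorted[5] = xxuv$u  (last char: 'u')
Last column: vx$uxu
Original string S is at sorted index 2

Answer: vx$uxu
2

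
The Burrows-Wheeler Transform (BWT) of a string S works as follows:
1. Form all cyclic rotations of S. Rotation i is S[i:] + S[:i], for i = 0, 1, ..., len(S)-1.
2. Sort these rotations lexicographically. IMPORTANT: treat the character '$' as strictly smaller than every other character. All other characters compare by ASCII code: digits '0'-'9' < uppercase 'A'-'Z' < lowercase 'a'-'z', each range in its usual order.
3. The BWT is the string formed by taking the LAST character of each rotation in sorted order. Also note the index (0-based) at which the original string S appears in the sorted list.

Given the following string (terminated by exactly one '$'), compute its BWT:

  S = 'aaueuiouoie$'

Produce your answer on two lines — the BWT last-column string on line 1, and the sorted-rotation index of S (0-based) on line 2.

Answer: e$aiuouuiaeo
1

Derivation:
All 12 rotations (rotation i = S[i:]+S[:i]):
  rot[0] = aaueuiouoie$
  rot[1] = aueuiouoie$a
  rot[2] = ueuiouoie$aa
  rot[3] = euiouoie$aau
  rot[4] = uiouoie$aaue
  rot[5] = iouoie$aaueu
  rot[6] = ouoie$aaueui
  rot[7] = uoie$aaueuio
  rot[8] = oie$aaueuiou
  rot[9] = ie$aaueuiouo
  rot[10] = e$aaueuiouoi
  rot[11] = $aaueuiouoie
Sorted (with $ < everything):
  sorted[0] = $aaueuiouoie  (last char: 'e')
  sorted[1] = aaueuiouoie$  (last char: '$')
  sorted[2] = aueuiouoie$a  (last char: 'a')
  sorted[3] = e$aaueuiouoi  (last char: 'i')
  sorted[4] = euiouoie$aau  (last char: 'u')
  sorted[5] = ie$aaueuiouo  (last char: 'o')
  sorted[6] = iouoie$aaueu  (last char: 'u')
  sorted[7] = oie$aaueuiou  (last char: 'u')
  sorted[8] = ouoie$aaueui  (last char: 'i')
  sorted[9] = ueuiouoie$aa  (last char: 'a')
  sorted[10] = uiouoie$aaue  (last char: 'e')
  sorted[11] = uoie$aaueuio  (last char: 'o')
Last column: e$aiuouuiaeo
Original string S is at sorted index 1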